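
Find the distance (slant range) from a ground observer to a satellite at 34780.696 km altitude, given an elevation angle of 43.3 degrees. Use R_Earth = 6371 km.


h = 34780.696 km, el = 43.3 deg
d = -R_E*sin(el) + sqrt((R_E*sin(el))^2 + 2*R_E*h + h^2)
d = -6371.0000*sin(0.7557276) + sqrt((6371.0000*0.6858184)^2 + 2*6371.0000*34780.696 + 34780.696^2)
d = 36520.3034 km

36520.3034 km


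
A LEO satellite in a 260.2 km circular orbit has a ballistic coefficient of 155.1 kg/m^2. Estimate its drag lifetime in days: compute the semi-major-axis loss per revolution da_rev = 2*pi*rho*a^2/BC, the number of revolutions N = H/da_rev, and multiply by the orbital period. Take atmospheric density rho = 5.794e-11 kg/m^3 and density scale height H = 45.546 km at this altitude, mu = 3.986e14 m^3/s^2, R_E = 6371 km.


a = R_E + alt = 6631.2000 km = 6.6312e+06 m
da_rev = 2*pi*rho*a^2/BC = 2*pi*5.794e-11*(6.6312e+06)^2/155.1 = 103.212148 m per revolution
N = H/da_rev = 45546.0000 m / 103.212148 m = 441.2853 revolutions
P = 2*pi*sqrt(a^3/mu) = 5374.0216 s
lifetime = N*P = 441.2853 * 5374.0216 = 2.3714766e+06 s = 27.4476 days

27.4476 days


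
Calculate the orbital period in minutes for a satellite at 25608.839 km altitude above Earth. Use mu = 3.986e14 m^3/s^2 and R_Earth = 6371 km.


r = 31979.8390 km = 3.1979839e+07 m
T = 2*pi*sqrt(r^3/mu) = 2*pi*sqrt(3.2706104e+22 / 3.986e14)
T = 56914.8546 s = 948.5809 min

948.5809 minutes


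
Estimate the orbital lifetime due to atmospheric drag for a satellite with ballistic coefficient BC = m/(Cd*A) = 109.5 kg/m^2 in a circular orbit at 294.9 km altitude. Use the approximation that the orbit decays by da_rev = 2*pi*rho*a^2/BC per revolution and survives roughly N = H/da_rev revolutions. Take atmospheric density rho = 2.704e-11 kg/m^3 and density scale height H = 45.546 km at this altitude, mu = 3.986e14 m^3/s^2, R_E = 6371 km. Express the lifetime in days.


a = R_E + alt = 6665.9000 km = 6.6659e+06 m
da_rev = 2*pi*rho*a^2/BC = 2*pi*2.704e-11*(6.6659e+06)^2/109.5 = 68.942976 m per revolution
N = H/da_rev = 45546.0000 m / 68.942976 m = 660.6329 revolutions
P = 2*pi*sqrt(a^3/mu) = 5416.2589 s
lifetime = N*P = 660.6329 * 5416.2589 = 3.578159e+06 s = 41.4139 days

41.4139 days


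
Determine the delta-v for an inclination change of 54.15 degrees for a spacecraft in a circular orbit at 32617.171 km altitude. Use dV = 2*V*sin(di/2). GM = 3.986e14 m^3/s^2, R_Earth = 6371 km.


r = 38988.1710 km = 3.8988171e+07 m
V = sqrt(mu/r) = 3197.4386 m/s
di = 54.15 deg = 0.9450958 rad
dV = 2*V*sin(di/2) = 2*3197.4386*sin(0.4725479)
dV = 2910.6695 m/s = 2.9107 km/s

2.9107 km/s


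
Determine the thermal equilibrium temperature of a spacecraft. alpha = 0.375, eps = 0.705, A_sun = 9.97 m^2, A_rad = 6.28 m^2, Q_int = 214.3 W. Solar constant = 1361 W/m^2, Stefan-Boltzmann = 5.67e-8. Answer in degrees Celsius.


Numerator = alpha*S*A_sun + Q_int = 0.375*1361*9.97 + 214.3 = 5302.7388 W
Denominator = eps*sigma*A_rad = 0.705*5.67e-8*6.28 = 2.5103358e-07 W/K^4
T^4 = 2.1123623e+10 K^4
T = 381.2344 K = 108.0844 C

108.0844 degrees Celsius


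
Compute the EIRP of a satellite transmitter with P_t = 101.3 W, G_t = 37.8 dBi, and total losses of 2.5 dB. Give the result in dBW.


Pt = 101.3 W = 20.0561 dBW
EIRP = Pt_dBW + Gt - losses = 20.0561 + 37.8 - 2.5 = 55.3561 dBW

55.3561 dBW


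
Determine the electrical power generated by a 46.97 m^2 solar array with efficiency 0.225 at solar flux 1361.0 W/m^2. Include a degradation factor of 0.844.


P = area * eta * S * degradation
P = 46.97 * 0.225 * 1361.0 * 0.844
P = 12139.5797 W

12139.5797 W


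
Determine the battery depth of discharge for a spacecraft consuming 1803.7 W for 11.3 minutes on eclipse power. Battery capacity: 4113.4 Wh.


E_used = P * t / 60 = 1803.7 * 11.3 / 60 = 339.6968 Wh
DOD = E_used / E_total * 100 = 339.6968 / 4113.4 * 100
DOD = 8.2583 %

8.2583 %


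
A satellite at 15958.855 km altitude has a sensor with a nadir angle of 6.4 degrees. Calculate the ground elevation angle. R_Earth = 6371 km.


r = R_E + alt = 22329.8550 km
Law of sines in the satellite / Earth-center / ground-point triangle:
  sin(nadir)/R_E = sin(90 + el)/r  =>  cos(el) = (r/R_E)*sin(nadir)
cos(el) = (22329.8550 / 6371.0000) * sin(6.4 deg) = 0.3906899
el = arccos(0.3906899) = 67.0026 deg
(Earth-central angle = 90 - nadir - el = 16.5974 deg)

67.0026 degrees


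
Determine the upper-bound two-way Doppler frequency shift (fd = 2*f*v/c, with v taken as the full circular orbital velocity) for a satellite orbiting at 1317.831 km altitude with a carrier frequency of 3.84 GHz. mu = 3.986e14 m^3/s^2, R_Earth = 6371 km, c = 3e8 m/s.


r = 7.688831e+06 m
v = sqrt(mu/r) = 7200.0994 m/s (worst-case radial velocity)
f = 3.84 GHz = 3.84e+09 Hz
fd = 2*f*v/c = 2*3.84e+09*7200.0994/3.0e+08
fd = 184322.5436 Hz

184322.5436 Hz


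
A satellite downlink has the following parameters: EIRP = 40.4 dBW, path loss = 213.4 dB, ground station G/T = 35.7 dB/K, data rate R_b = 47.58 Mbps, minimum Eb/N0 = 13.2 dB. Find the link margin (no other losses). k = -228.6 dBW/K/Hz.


C/N0 = EIRP - FSPL + G/T - k = 40.4 - 213.4 + 35.7 - (-228.6)
C/N0 = 91.3000 dB-Hz
R_b = 47.58 Mbps = 4.758e+07 bps -> 10*log10(R_b) = 76.7742 dB-Hz
Eb/N0 = C/N0 - 10*log10(R_b) = 91.3000 - 76.7742 = 14.5258 dB
Margin = Eb/N0 - Eb/N0_req = 14.5258 - 13.2 = 1.3258 dB (link closes)

1.3258 dB


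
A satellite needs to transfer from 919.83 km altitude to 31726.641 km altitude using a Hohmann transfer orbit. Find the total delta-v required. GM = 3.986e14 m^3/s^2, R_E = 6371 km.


r1 = 7290.8300 km = 7.29083e+06 m
r2 = 38097.6410 km = 3.8097641e+07 m
dv1 = sqrt(mu/r1)*(sqrt(2*r2/(r1+r2)) - 1) = 2186.1183 m/s
dv2 = sqrt(mu/r2)*(1 - sqrt(2*r1/(r1+r2))) = 1401.2219 m/s
total dv = |dv1| + |dv2| = 2186.1183 + 1401.2219 = 3587.3402 m/s = 3.5873 km/s

3.5873 km/s


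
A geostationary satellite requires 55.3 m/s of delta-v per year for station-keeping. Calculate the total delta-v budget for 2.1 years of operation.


dV = rate * years = 55.3 * 2.1
dV = 116.1300 m/s

116.1300 m/s


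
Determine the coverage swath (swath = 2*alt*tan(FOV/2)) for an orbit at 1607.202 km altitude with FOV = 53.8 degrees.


FOV = 53.8 deg = 0.9389871 rad
swath = 2 * alt * tan(FOV/2) = 2 * 1607.202 * tan(0.4694936)
swath = 2 * 1607.202 * 0.507329
swath = 1630.7602 km

1630.7602 km


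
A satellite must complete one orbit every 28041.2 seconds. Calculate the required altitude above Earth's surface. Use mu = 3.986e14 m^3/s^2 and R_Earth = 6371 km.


T = 28041.2 s
r = (mu*T^2/(4*pi^2))^(1/3) = (3.986e14 * 28041.2^2 / (4*pi^2))^(1/3)
r = 1.9949113e+07 m = 19949.1126 km
alt = r - R_E = 19949.1126 - 6371 = 13578.1126 km

13578.1126 km


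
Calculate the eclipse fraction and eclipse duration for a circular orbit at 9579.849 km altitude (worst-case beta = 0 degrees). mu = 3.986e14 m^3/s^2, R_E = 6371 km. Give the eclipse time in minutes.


r = 15950.8490 km
T = 334.1455 min
Eclipse fraction = arcsin(R_E/r)/pi = arcsin(6371.0000/15950.8490)/pi
= arcsin(0.3994145)/pi = 0.1307866
Eclipse duration = 0.1307866 * 334.1455 = 43.7017 min

43.7017 minutes


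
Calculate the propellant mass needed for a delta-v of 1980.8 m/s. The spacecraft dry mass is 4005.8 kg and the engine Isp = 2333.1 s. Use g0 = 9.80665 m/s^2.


ve = Isp * g0 = 2333.1 * 9.80665 = 22879.895115 m/s
mass ratio = exp(dv/ve) = exp(1980.8/22879.895115) = 1.09043186
m_prop = m_dry * (mr - 1) = 4005.8 * (1.09043186 - 1)
m_prop = 362.2520 kg

362.2520 kg


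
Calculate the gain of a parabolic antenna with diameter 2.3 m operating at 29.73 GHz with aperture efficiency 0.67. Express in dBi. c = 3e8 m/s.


lambda = c/f = 3e8 / 2.973e+10 = 0.01009082 m
G = eta*(pi*D/lambda)^2 = 0.67*(pi*2.3/0.01009082)^2
G = 343540.1723 (linear)
G = 10*log10(343540.1723) = 55.3598 dBi

55.3598 dBi


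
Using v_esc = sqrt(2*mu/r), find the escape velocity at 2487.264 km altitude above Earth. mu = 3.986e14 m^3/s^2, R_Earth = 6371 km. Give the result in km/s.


r = 6371.0 + 2487.264 = 8858.2640 km = 8.858264e+06 m
v_esc = sqrt(2*mu/r) = sqrt(2*3.986e14 / 8.858264e+06)
v_esc = 9486.5726 m/s = 9.4866 km/s

9.4866 km/s


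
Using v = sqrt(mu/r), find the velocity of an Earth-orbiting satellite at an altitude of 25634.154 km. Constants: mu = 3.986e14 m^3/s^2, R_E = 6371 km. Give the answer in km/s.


r = R_E + alt = 6371.0 + 25634.154 = 32005.1540 km = 3.2005154e+07 m
v = sqrt(mu/r) = sqrt(3.986e14 / 3.2005154e+07) = 3529.0571 m/s = 3.5291 km/s

3.5291 km/s


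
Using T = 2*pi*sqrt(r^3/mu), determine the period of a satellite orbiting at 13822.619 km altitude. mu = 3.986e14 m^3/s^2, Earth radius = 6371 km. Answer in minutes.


r = 20193.6190 km = 2.0193619e+07 m
T = 2*pi*sqrt(r^3/mu) = 2*pi*sqrt(8.2345994e+21 / 3.986e14)
T = 28558.3070 s = 475.9718 min

475.9718 minutes


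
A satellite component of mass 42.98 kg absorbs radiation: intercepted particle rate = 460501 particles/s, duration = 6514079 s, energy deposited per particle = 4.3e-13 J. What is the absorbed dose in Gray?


Total energy deposited = rate * time * E_per
  = 460501 * 6514079 * 4.3e-13 = 1.2899 J
Dose = E_total / mass = 1.2899 / 42.98
Dose = 0.03001136 Gy

0.0300 Gy


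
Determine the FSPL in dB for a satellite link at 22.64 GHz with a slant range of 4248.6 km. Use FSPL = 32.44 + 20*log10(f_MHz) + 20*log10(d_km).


f = 22.64 GHz = 22640.0000 MHz
d = 4248.6 km
FSPL = 32.44 + 20*log10(22640.0000) + 20*log10(4248.6)
FSPL = 32.44 + 87.0975 + 72.5649
FSPL = 192.1024 dB

192.1024 dB


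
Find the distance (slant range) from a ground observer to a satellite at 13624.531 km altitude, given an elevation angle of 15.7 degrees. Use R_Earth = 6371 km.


h = 13624.531 km, el = 15.7 deg
d = -R_E*sin(el) + sqrt((R_E*sin(el))^2 + 2*R_E*h + h^2)
d = -6371.0000*sin(0.2740167) + sqrt((6371.0000*0.2706004)^2 + 2*6371.0000*13624.531 + 13624.531^2)
d = 17307.6566 km

17307.6566 km


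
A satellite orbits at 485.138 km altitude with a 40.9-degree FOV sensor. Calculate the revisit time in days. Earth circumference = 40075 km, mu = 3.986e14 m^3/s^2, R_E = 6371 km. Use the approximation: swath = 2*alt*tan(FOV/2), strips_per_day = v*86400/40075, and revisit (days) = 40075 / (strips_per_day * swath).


swath = 2*485.138*tan(0.3569198) = 361.8066 km
v = sqrt(mu/r) = 7624.8073 m/s = 7.6248 km/s
strips/day = v*86400/40075 = 7.6248*86400/40075 = 16.4388
coverage/day = strips * swath = 16.4388 * 361.8066 = 5947.6515 km
revisit = 40075 / 5947.6515 = 6.7380 days

6.7380 days


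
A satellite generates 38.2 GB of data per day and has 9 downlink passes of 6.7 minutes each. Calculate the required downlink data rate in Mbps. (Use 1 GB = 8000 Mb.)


total contact time = 9 * 6.7 * 60 = 3618.0000 s
data = 38.2 GB = 305600.0000 Mb
rate = 305600.0000 / 3618.0000 = 84.4666 Mbps

84.4666 Mbps


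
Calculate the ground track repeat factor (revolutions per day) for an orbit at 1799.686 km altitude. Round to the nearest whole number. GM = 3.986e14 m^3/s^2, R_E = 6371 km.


r = 8.170686e+06 m
T = 2*pi*sqrt(r^3/mu) = 7350.1974 s = 122.5033 min
revs/day = 1440 / 122.5033 = 11.7548
Rounded: 12 revolutions per day

12 revolutions per day


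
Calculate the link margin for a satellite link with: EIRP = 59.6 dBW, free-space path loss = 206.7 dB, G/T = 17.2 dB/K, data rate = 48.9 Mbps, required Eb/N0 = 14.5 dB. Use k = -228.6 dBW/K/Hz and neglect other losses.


C/N0 = EIRP - FSPL + G/T - k = 59.6 - 206.7 + 17.2 - (-228.6)
C/N0 = 98.7000 dB-Hz
R_b = 48.9 Mbps = 4.89e+07 bps -> 10*log10(R_b) = 76.8931 dB-Hz
Eb/N0 = C/N0 - 10*log10(R_b) = 98.7000 - 76.8931 = 21.8069 dB
Margin = Eb/N0 - Eb/N0_req = 21.8069 - 14.5 = 7.3069 dB (link closes)

7.3069 dB


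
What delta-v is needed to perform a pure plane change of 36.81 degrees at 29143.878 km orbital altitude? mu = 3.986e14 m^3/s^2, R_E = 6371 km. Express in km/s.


r = 35514.8780 km = 3.5514878e+07 m
V = sqrt(mu/r) = 3350.1441 m/s
di = 36.81 deg = 0.6424557 rad
dV = 2*V*sin(di/2) = 2*3350.1441*sin(0.3212278)
dV = 2115.4943 m/s = 2.1155 km/s

2.1155 km/s


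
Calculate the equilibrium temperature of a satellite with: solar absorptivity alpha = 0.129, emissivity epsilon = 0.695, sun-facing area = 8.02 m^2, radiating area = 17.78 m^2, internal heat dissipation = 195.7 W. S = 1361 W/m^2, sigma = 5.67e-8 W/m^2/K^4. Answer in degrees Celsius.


Numerator = alpha*S*A_sun + Q_int = 0.129*1361*8.02 + 195.7 = 1603.7634 W
Denominator = eps*sigma*A_rad = 0.695*5.67e-8*17.78 = 7.0064757e-07 W/K^4
T^4 = 2.288973e+09 K^4
T = 218.7309 K = -54.4191 C

-54.4191 degrees Celsius


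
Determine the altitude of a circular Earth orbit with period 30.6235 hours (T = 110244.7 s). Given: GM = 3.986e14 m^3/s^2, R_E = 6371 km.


T = 110244.7 s
r = (mu*T^2/(4*pi^2))^(1/3) = (3.986e14 * 110244.7^2 / (4*pi^2))^(1/3)
r = 4.969328e+07 m = 49693.2803 km
alt = r - R_E = 49693.2803 - 6371 = 43322.2803 km

43322.2803 km


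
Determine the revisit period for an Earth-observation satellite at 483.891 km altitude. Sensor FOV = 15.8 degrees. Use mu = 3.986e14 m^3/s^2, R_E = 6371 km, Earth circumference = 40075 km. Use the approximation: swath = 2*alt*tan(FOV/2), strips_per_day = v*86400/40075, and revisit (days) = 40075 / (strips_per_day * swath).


swath = 2*483.891*tan(0.137881) = 134.2908 km
v = sqrt(mu/r) = 7625.5008 m/s = 7.6255 km/s
strips/day = v*86400/40075 = 7.6255*86400/40075 = 16.4403
coverage/day = strips * swath = 16.4403 * 134.2908 = 2207.7760 km
revisit = 40075 / 2207.7760 = 18.1518 days

18.1518 days


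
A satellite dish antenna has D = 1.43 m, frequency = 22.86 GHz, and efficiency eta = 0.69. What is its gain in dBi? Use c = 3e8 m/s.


lambda = c/f = 3e8 / 2.286e+10 = 0.01312336 m
G = eta*(pi*D/lambda)^2 = 0.69*(pi*1.43/0.01312336)^2
G = 80859.4632 (linear)
G = 10*log10(80859.4632) = 49.0773 dBi

49.0773 dBi


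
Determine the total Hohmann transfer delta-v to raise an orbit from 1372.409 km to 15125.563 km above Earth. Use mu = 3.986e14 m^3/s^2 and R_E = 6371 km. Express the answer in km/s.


r1 = 7743.4090 km = 7.743409e+06 m
r2 = 21496.5630 km = 2.1496563e+07 m
dv1 = sqrt(mu/r1)*(sqrt(2*r2/(r1+r2)) - 1) = 1525.2062 m/s
dv2 = sqrt(mu/r2)*(1 - sqrt(2*r1/(r1+r2))) = 1172.2607 m/s
total dv = |dv1| + |dv2| = 1525.2062 + 1172.2607 = 2697.4669 m/s = 2.6975 km/s

2.6975 km/s


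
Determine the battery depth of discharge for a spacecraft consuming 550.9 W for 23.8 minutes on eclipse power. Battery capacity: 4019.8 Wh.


E_used = P * t / 60 = 550.9 * 23.8 / 60 = 218.5237 Wh
DOD = E_used / E_total * 100 = 218.5237 / 4019.8 * 100
DOD = 5.4362 %

5.4362 %


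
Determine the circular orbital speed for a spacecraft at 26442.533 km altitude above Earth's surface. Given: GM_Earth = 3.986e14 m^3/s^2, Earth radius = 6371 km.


r = R_E + alt = 6371.0 + 26442.533 = 32813.5330 km = 3.2813533e+07 m
v = sqrt(mu/r) = sqrt(3.986e14 / 3.2813533e+07) = 3485.3159 m/s = 3.4853 km/s

3.4853 km/s


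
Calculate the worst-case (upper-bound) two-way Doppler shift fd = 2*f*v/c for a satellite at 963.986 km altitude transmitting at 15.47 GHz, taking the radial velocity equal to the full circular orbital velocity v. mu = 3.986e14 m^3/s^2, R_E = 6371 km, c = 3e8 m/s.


r = 7.334986e+06 m
v = sqrt(mu/r) = 7371.7229 m/s (worst-case radial velocity)
f = 15.47 GHz = 1.547e+10 Hz
fd = 2*f*v/c = 2*1.547e+10*7371.7229/3.0e+08
fd = 760270.3562 Hz

760270.3562 Hz


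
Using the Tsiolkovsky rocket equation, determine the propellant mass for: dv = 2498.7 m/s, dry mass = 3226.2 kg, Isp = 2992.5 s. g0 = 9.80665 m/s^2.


ve = Isp * g0 = 2992.5 * 9.80665 = 29346.400125 m/s
mass ratio = exp(dv/ve) = exp(2498.7/29346.400125) = 1.08887497
m_prop = m_dry * (mr - 1) = 3226.2 * (1.08887497 - 1)
m_prop = 286.7284 kg

286.7284 kg


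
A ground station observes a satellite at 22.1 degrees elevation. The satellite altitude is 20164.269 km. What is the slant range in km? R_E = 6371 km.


h = 20164.269 km, el = 22.1 deg
d = -R_E*sin(el) + sqrt((R_E*sin(el))^2 + 2*R_E*h + h^2)
d = -6371.0000*sin(0.3857178) + sqrt((6371.0000*0.3762243)^2 + 2*6371.0000*20164.269 + 20164.269^2)
d = 23473.4465 km

23473.4465 km


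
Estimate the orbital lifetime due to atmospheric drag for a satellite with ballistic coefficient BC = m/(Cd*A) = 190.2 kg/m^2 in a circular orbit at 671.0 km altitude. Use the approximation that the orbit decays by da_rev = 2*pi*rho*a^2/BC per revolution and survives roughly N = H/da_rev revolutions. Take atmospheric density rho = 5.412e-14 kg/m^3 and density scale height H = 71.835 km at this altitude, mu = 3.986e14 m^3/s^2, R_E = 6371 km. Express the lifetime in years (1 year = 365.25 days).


a = R_E + alt = 7042.0000 km = 7.042e+06 m
da_rev = 2*pi*rho*a^2/BC = 2*pi*5.412e-14*(7.042e+06)^2/190.2 = 0.0886582562 m per revolution
N = H/da_rev = 71835.0000 m / 0.0886582562 m = 810246.0285 revolutions
P = 2*pi*sqrt(a^3/mu) = 5881.0552 s
lifetime = N*P = 810246.0285 * 5881.0552 = 4.7651016e+09 s = 55151.6387 days
years = 55151.6387 / 365.25 = 150.9970 years

150.9970 years


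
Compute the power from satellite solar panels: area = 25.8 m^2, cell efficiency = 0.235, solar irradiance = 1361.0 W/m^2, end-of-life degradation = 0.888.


P = area * eta * S * degradation
P = 25.8 * 0.235 * 1361.0 * 0.888
P = 7327.5478 W

7327.5478 W


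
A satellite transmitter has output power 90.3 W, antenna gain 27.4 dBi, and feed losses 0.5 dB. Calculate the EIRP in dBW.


Pt = 90.3 W = 19.5569 dBW
EIRP = Pt_dBW + Gt - losses = 19.5569 + 27.4 - 0.5 = 46.4569 dBW

46.4569 dBW


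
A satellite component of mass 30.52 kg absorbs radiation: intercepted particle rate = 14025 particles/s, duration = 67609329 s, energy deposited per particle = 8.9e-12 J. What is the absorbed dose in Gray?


Total energy deposited = rate * time * E_per
  = 14025 * 67609329 * 8.9e-12 = 8.4392 J
Dose = E_total / mass = 8.4392 / 30.52
Dose = 0.2765126 Gy

0.2765 Gy


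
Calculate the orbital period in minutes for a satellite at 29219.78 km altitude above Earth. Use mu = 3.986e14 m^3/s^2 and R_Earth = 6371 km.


r = 35590.7800 km = 3.559078e+07 m
T = 2*pi*sqrt(r^3/mu) = 2*pi*sqrt(4.508297e+22 / 3.986e14)
T = 66821.6938 s = 1113.6949 min

1113.6949 minutes


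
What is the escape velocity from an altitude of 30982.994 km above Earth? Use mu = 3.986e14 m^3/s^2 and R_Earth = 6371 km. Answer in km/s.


r = 6371.0 + 30982.994 = 37353.9940 km = 3.7353994e+07 m
v_esc = sqrt(2*mu/r) = sqrt(2*3.986e14 / 3.7353994e+07)
v_esc = 4619.7143 m/s = 4.6197 km/s

4.6197 km/s


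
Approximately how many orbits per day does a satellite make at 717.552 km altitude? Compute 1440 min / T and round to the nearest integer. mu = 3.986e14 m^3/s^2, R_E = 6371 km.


r = 7.088552e+06 m
T = 2*pi*sqrt(r^3/mu) = 5939.4676 s = 98.9911 min
revs/day = 1440 / 98.9911 = 14.5468
Rounded: 15 revolutions per day

15 revolutions per day


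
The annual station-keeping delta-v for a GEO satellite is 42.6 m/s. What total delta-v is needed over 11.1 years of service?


dV = rate * years = 42.6 * 11.1
dV = 472.8600 m/s

472.8600 m/s


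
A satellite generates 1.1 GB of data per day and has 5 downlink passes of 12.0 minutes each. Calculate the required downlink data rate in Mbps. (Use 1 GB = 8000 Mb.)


total contact time = 5 * 12.0 * 60 = 3600.0000 s
data = 1.1 GB = 8800.0000 Mb
rate = 8800.0000 / 3600.0000 = 2.4444 Mbps

2.4444 Mbps


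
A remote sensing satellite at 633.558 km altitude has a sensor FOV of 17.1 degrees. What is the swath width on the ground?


FOV = 17.1 deg = 0.2984513 rad
swath = 2 * alt * tan(FOV/2) = 2 * 633.558 * tan(0.1492257)
swath = 2 * 633.558 * 0.1503433
swath = 190.5024 km

190.5024 km


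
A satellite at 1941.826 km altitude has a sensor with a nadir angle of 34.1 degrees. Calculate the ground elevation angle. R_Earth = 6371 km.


r = R_E + alt = 8312.8260 km
Law of sines in the satellite / Earth-center / ground-point triangle:
  sin(nadir)/R_E = sin(90 + el)/r  =>  cos(el) = (r/R_E)*sin(nadir)
cos(el) = (8312.8260 / 6371.0000) * sin(34.1 deg) = 0.7315169
el = arccos(0.7315169) = 42.9863 deg
(Earth-central angle = 90 - nadir - el = 12.9137 deg)

42.9863 degrees


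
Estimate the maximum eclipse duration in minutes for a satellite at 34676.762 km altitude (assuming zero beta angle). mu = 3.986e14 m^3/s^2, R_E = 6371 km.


r = 41047.7620 km
T = 1379.4126 min
Eclipse fraction = arcsin(R_E/r)/pi = arcsin(6371.0000/41047.7620)/pi
= arcsin(0.1552094)/pi = 0.04960524
Eclipse duration = 0.04960524 * 1379.4126 = 68.4261 min

68.4261 minutes


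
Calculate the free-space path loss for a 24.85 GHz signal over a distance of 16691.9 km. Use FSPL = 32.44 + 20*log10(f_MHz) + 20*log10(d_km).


f = 24.85 GHz = 24850.0000 MHz
d = 16691.9 km
FSPL = 32.44 + 20*log10(24850.0000) + 20*log10(16691.9)
FSPL = 32.44 + 87.9065 + 84.4501
FSPL = 204.7966 dB

204.7966 dB


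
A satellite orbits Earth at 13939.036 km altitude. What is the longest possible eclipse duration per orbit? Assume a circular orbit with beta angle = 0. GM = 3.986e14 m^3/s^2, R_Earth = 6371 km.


r = 20310.0360 km
T = 480.0937 min
Eclipse fraction = arcsin(R_E/r)/pi = arcsin(6371.0000/20310.0360)/pi
= arcsin(0.3136873)/pi = 0.1015644
Eclipse duration = 0.1015644 * 480.0937 = 48.7604 min

48.7604 minutes


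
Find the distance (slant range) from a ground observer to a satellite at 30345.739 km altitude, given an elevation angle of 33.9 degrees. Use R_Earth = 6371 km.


h = 30345.739 km, el = 33.9 deg
d = -R_E*sin(el) + sqrt((R_E*sin(el))^2 + 2*R_E*h + h^2)
d = -6371.0000*sin(0.5916666) + sqrt((6371.0000*0.5577451)^2 + 2*6371.0000*30345.739 + 30345.739^2)
d = 32780.5555 km

32780.5555 km


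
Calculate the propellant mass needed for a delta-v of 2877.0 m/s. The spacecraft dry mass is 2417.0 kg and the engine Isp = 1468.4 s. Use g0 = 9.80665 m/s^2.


ve = Isp * g0 = 1468.4 * 9.80665 = 14400.084860 m/s
mass ratio = exp(dv/ve) = exp(2877.0/14400.084860) = 1.22114689
m_prop = m_dry * (mr - 1) = 2417.0 * (1.22114689 - 1)
m_prop = 534.5120 kg

534.5120 kg


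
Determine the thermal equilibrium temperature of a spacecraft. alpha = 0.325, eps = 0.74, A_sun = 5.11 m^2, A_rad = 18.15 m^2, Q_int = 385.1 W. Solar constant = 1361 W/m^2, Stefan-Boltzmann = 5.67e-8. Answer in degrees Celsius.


Numerator = alpha*S*A_sun + Q_int = 0.325*1361*5.11 + 385.1 = 2645.3807 W
Denominator = eps*sigma*A_rad = 0.74*5.67e-8*18.15 = 7.615377e-07 W/K^4
T^4 = 3.4737358e+09 K^4
T = 242.7723 K = -30.3777 C

-30.3777 degrees Celsius


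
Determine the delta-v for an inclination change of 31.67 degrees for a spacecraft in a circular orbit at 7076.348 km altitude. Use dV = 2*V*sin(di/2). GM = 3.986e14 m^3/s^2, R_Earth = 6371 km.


r = 13447.3480 km = 1.3447348e+07 m
V = sqrt(mu/r) = 5444.4038 m/s
di = 31.67 deg = 0.5527458 rad
dV = 2*V*sin(di/2) = 2*5444.4038*sin(0.2763729)
dV = 2971.2069 m/s = 2.9712 km/s

2.9712 km/s


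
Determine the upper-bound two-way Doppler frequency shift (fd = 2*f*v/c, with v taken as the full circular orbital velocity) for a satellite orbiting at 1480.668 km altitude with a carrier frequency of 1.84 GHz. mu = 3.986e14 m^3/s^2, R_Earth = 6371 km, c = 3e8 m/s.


r = 7.851668e+06 m
v = sqrt(mu/r) = 7125.0462 m/s (worst-case radial velocity)
f = 1.84 GHz = 1.84e+09 Hz
fd = 2*f*v/c = 2*1.84e+09*7125.0462/3.0e+08
fd = 87400.5664 Hz

87400.5664 Hz


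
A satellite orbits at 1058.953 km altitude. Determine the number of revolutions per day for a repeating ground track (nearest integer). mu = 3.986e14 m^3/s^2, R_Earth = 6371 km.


r = 7.429953e+06 m
T = 2*pi*sqrt(r^3/mu) = 6373.6810 s = 106.2280 min
revs/day = 1440 / 106.2280 = 13.5557
Rounded: 14 revolutions per day

14 revolutions per day


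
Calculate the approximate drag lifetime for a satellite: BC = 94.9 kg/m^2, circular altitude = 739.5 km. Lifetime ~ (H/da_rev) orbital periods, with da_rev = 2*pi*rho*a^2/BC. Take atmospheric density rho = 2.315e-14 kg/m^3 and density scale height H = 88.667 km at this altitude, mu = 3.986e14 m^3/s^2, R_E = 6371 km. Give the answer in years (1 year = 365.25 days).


a = R_E + alt = 7110.5000 km = 7.1105e+06 m
da_rev = 2*pi*rho*a^2/BC = 2*pi*2.315e-14*(7.1105e+06)^2/94.9 = 0.0774934387 m per revolution
N = H/da_rev = 88667.0000 m / 0.0774934387 m = 1.1441872e+06 revolutions
P = 2*pi*sqrt(a^3/mu) = 5967.0741 s
lifetime = N*P = 1.1441872e+06 * 5967.0741 = 6.8274498e+09 s = 79021.4095 days
years = 79021.4095 / 365.25 = 216.3488 years

216.3488 years


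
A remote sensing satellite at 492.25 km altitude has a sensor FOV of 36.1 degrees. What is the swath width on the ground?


FOV = 36.1 deg = 0.6300639 rad
swath = 2 * alt * tan(FOV/2) = 2 * 492.25 * tan(0.3150319)
swath = 2 * 492.25 * 0.3258848
swath = 320.8336 km

320.8336 km


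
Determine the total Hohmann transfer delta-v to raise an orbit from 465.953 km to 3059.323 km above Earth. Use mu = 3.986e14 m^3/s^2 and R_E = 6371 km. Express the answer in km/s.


r1 = 6836.9530 km = 6.836953e+06 m
r2 = 9430.3230 km = 9.430323e+06 m
dv1 = sqrt(mu/r1)*(sqrt(2*r2/(r1+r2)) - 1) = 586.1377 m/s
dv2 = sqrt(mu/r2)*(1 - sqrt(2*r1/(r1+r2))) = 540.7187 m/s
total dv = |dv1| + |dv2| = 586.1377 + 540.7187 = 1126.8564 m/s = 1.1269 km/s

1.1269 km/s


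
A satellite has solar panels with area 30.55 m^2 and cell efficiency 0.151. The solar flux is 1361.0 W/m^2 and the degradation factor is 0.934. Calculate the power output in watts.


P = area * eta * S * degradation
P = 30.55 * 0.151 * 1361.0 * 0.934
P = 5863.9892 W

5863.9892 W


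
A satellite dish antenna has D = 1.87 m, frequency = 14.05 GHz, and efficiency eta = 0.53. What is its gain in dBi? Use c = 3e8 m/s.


lambda = c/f = 3e8 / 1.405e+10 = 0.02135231 m
G = eta*(pi*D/lambda)^2 = 0.53*(pi*1.87/0.02135231)^2
G = 40120.7430 (linear)
G = 10*log10(40120.7430) = 46.0337 dBi

46.0337 dBi


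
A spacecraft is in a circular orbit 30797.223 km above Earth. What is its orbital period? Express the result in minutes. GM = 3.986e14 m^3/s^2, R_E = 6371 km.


r = 37168.2230 km = 3.7168223e+07 m
T = 2*pi*sqrt(r^3/mu) = 2*pi*sqrt(5.1347038e+22 / 3.986e14)
T = 71313.0347 s = 1188.5506 min

1188.5506 minutes


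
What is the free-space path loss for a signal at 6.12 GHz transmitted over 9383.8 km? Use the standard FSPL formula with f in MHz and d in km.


f = 6.12 GHz = 6120.0000 MHz
d = 9383.8 km
FSPL = 32.44 + 20*log10(6120.0000) + 20*log10(9383.8)
FSPL = 32.44 + 75.7350 + 79.4476
FSPL = 187.6226 dB

187.6226 dB


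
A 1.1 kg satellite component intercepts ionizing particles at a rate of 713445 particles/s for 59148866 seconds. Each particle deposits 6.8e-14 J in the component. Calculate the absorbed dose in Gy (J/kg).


Total energy deposited = rate * time * E_per
  = 713445 * 59148866 * 6.8e-14 = 2.8696 J
Dose = E_total / mass = 2.8696 / 1.1
Dose = 2.6087 Gy

2.6087 Gy


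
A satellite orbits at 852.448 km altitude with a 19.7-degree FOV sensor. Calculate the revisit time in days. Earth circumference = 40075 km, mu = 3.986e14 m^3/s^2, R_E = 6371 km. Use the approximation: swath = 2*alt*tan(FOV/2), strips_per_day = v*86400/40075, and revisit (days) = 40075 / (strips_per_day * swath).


swath = 2*852.448*tan(0.1719149) = 296.0191 km
v = sqrt(mu/r) = 7428.4187 m/s = 7.4284 km/s
strips/day = v*86400/40075 = 7.4284*86400/40075 = 16.0154
coverage/day = strips * swath = 16.0154 * 296.0191 = 4740.8511 km
revisit = 40075 / 4740.8511 = 8.4531 days

8.4531 days


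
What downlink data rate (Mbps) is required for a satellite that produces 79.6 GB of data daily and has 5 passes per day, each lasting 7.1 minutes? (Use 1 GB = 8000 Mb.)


total contact time = 5 * 7.1 * 60 = 2130.0000 s
data = 79.6 GB = 636800.0000 Mb
rate = 636800.0000 / 2130.0000 = 298.9671 Mbps

298.9671 Mbps


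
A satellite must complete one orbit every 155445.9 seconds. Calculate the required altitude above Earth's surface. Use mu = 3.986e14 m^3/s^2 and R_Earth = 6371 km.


T = 155445.9 s
r = (mu*T^2/(4*pi^2))^(1/3) = (3.986e14 * 155445.9^2 / (4*pi^2))^(1/3)
r = 6.2485421e+07 m = 62485.4210 km
alt = r - R_E = 62485.4210 - 6371 = 56114.4210 km

56114.4210 km


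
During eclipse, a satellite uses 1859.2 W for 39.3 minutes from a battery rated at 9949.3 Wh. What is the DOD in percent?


E_used = P * t / 60 = 1859.2 * 39.3 / 60 = 1217.7760 Wh
DOD = E_used / E_total * 100 = 1217.7760 / 9949.3 * 100
DOD = 12.2398 %

12.2398 %


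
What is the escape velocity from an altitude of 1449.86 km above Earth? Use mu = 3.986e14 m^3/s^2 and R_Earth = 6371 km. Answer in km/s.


r = 6371.0 + 1449.86 = 7820.8600 km = 7.82086e+06 m
v_esc = sqrt(2*mu/r) = sqrt(2*3.986e14 / 7.82086e+06)
v_esc = 10096.1638 m/s = 10.0962 km/s

10.0962 km/s


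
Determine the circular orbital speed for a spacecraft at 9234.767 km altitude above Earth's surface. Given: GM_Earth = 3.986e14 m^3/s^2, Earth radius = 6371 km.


r = R_E + alt = 6371.0 + 9234.767 = 15605.7670 km = 1.5605767e+07 m
v = sqrt(mu/r) = sqrt(3.986e14 / 1.5605767e+07) = 5053.8935 m/s = 5.0539 km/s

5.0539 km/s


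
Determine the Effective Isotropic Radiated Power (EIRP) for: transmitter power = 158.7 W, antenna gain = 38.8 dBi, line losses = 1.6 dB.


Pt = 158.7 W = 22.0058 dBW
EIRP = Pt_dBW + Gt - losses = 22.0058 + 38.8 - 1.6 = 59.2058 dBW

59.2058 dBW


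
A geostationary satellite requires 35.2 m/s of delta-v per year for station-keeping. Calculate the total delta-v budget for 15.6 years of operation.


dV = rate * years = 35.2 * 15.6
dV = 549.1200 m/s

549.1200 m/s


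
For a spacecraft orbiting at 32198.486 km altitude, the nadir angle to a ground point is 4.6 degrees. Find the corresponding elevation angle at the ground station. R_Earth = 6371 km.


r = R_E + alt = 38569.4860 km
Law of sines in the satellite / Earth-center / ground-point triangle:
  sin(nadir)/R_E = sin(90 + el)/r  =>  cos(el) = (r/R_E)*sin(nadir)
cos(el) = (38569.4860 / 6371.0000) * sin(4.6 deg) = 0.4855174
el = arccos(0.4855174) = 60.9536 deg
(Earth-central angle = 90 - nadir - el = 24.4464 deg)

60.9536 degrees


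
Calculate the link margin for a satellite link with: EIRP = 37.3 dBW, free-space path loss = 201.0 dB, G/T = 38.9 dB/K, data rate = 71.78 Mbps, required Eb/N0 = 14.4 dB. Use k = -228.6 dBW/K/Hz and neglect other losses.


C/N0 = EIRP - FSPL + G/T - k = 37.3 - 201.0 + 38.9 - (-228.6)
C/N0 = 103.8000 dB-Hz
R_b = 71.78 Mbps = 7.178e+07 bps -> 10*log10(R_b) = 78.5600 dB-Hz
Eb/N0 = C/N0 - 10*log10(R_b) = 103.8000 - 78.5600 = 25.2400 dB
Margin = Eb/N0 - Eb/N0_req = 25.2400 - 14.4 = 10.8400 dB (link closes)

10.8400 dB


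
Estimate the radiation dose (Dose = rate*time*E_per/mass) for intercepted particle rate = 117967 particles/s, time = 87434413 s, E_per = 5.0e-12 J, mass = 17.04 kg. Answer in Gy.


Total energy deposited = rate * time * E_per
  = 117967 * 87434413 * 5.0e-12 = 51.5719 J
Dose = E_total / mass = 51.5719 / 17.04
Dose = 3.0265 Gy

3.0265 Gy


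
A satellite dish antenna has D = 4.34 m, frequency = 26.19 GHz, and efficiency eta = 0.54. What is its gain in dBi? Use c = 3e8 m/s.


lambda = c/f = 3e8 / 2.619e+10 = 0.01145475 m
G = eta*(pi*D/lambda)^2 = 0.54*(pi*4.34/0.01145475)^2
G = 765070.4914 (linear)
G = 10*log10(765070.4914) = 58.8370 dBi

58.8370 dBi


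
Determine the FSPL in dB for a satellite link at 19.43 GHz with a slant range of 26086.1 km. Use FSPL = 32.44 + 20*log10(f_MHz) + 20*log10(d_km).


f = 19.43 GHz = 19430.0000 MHz
d = 26086.1 km
FSPL = 32.44 + 20*log10(19430.0000) + 20*log10(26086.1)
FSPL = 32.44 + 85.7695 + 88.3282
FSPL = 206.5376 dB

206.5376 dB


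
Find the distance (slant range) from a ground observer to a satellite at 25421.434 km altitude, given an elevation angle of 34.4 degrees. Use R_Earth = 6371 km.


h = 25421.434 km, el = 34.4 deg
d = -R_E*sin(el) + sqrt((R_E*sin(el))^2 + 2*R_E*h + h^2)
d = -6371.0000*sin(0.6003933) + sqrt((6371.0000*0.564967)^2 + 2*6371.0000*25421.434 + 25421.434^2)
d = 27755.4183 km

27755.4183 km


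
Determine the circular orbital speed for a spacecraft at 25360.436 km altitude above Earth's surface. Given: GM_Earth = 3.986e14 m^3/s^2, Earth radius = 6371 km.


r = R_E + alt = 6371.0 + 25360.436 = 31731.4360 km = 3.1731436e+07 m
v = sqrt(mu/r) = sqrt(3.986e14 / 3.1731436e+07) = 3544.2454 m/s = 3.5442 km/s

3.5442 km/s


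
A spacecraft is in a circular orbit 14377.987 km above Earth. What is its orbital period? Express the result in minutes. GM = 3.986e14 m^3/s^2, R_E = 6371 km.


r = 20748.9870 km = 2.0748987e+07 m
T = 2*pi*sqrt(r^3/mu) = 2*pi*sqrt(8.9328635e+21 / 3.986e14)
T = 29744.4929 s = 495.7415 min

495.7415 minutes


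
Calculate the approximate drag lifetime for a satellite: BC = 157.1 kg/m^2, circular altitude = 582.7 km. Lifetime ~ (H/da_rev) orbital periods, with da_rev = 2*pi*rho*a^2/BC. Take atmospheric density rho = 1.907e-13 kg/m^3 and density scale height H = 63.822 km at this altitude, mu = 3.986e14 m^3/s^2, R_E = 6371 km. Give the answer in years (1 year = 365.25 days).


a = R_E + alt = 6953.7000 km = 6.9537e+06 m
da_rev = 2*pi*rho*a^2/BC = 2*pi*1.907e-13*(6.9537e+06)^2/157.1 = 0.368796063 m per revolution
N = H/da_rev = 63822.0000 m / 0.368796063 m = 173054.9925 revolutions
P = 2*pi*sqrt(a^3/mu) = 5770.7884 s
lifetime = N*P = 173054.9925 * 5770.7884 = 9.9866373e+08 s = 11558.6080 days
years = 11558.6080 / 365.25 = 31.6457 years

31.6457 years


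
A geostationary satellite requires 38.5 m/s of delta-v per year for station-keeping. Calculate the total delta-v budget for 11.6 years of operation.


dV = rate * years = 38.5 * 11.6
dV = 446.6000 m/s

446.6000 m/s


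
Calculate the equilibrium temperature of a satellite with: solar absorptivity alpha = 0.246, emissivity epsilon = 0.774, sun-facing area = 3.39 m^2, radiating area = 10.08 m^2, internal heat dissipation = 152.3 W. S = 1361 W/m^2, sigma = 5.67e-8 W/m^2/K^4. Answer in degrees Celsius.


Numerator = alpha*S*A_sun + Q_int = 0.246*1361*3.39 + 152.3 = 1287.2923 W
Denominator = eps*sigma*A_rad = 0.774*5.67e-8*10.08 = 4.4236886e-07 W/K^4
T^4 = 2.9099976e+09 K^4
T = 232.2593 K = -40.8907 C

-40.8907 degrees Celsius


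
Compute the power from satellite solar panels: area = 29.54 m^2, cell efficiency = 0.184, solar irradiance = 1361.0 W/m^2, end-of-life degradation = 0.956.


P = area * eta * S * degradation
P = 29.54 * 0.184 * 1361.0 * 0.956
P = 7072.0339 W

7072.0339 W


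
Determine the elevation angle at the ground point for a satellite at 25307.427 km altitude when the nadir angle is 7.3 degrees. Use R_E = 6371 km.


r = R_E + alt = 31678.4270 km
Law of sines in the satellite / Earth-center / ground-point triangle:
  sin(nadir)/R_E = sin(90 + el)/r  =>  cos(el) = (r/R_E)*sin(nadir)
cos(el) = (31678.4270 / 6371.0000) * sin(7.3 deg) = 0.6318014
el = arccos(0.6318014) = 50.8168 deg
(Earth-central angle = 90 - nadir - el = 31.8832 deg)

50.8168 degrees


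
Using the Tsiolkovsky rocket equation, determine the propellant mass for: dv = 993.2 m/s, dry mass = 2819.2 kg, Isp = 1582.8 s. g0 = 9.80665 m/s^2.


ve = Isp * g0 = 1582.8 * 9.80665 = 15521.965620 m/s
mass ratio = exp(dv/ve) = exp(993.2/15521.965620) = 1.06607826
m_prop = m_dry * (mr - 1) = 2819.2 * (1.06607826 - 1)
m_prop = 186.2878 kg

186.2878 kg


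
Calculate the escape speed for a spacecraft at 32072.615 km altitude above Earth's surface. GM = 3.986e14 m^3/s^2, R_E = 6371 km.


r = 6371.0 + 32072.615 = 38443.6150 km = 3.8443615e+07 m
v_esc = sqrt(2*mu/r) = sqrt(2*3.986e14 / 3.8443615e+07)
v_esc = 4553.7747 m/s = 4.5538 km/s

4.5538 km/s


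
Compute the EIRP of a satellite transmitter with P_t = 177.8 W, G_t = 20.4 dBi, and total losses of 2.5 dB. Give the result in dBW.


Pt = 177.8 W = 22.4993 dBW
EIRP = Pt_dBW + Gt - losses = 22.4993 + 20.4 - 2.5 = 40.3993 dBW

40.3993 dBW


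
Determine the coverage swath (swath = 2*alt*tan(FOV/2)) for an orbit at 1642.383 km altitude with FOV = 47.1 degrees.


FOV = 47.1 deg = 0.8220501 rad
swath = 2 * alt * tan(FOV/2) = 2 * 1642.383 * tan(0.411025)
swath = 2 * 1642.383 * 0.4358504
swath = 1431.6666 km

1431.6666 km


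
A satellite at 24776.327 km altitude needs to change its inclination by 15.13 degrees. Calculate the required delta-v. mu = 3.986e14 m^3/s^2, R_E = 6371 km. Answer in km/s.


r = 31147.3270 km = 3.1147327e+07 m
V = sqrt(mu/r) = 3577.3238 m/s
di = 15.13 deg = 0.2640683 rad
dV = 2*V*sin(di/2) = 2*3577.3238*sin(0.1320342)
dV = 941.9156 m/s = 0.9419156 km/s

0.9419 km/s


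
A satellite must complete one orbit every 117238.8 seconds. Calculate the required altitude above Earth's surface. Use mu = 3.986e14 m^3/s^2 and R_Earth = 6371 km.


T = 117238.8 s
r = (mu*T^2/(4*pi^2))^(1/3) = (3.986e14 * 117238.8^2 / (4*pi^2))^(1/3)
r = 5.1773409e+07 m = 51773.4090 km
alt = r - R_E = 51773.4090 - 6371 = 45402.4090 km

45402.4090 km


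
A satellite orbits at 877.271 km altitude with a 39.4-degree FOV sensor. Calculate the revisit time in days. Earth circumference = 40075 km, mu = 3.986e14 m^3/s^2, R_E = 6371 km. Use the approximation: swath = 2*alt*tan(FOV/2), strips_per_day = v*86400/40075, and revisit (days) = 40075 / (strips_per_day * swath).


swath = 2*877.271*tan(0.3438299) = 628.2170 km
v = sqrt(mu/r) = 7415.6878 m/s = 7.4157 km/s
strips/day = v*86400/40075 = 7.4157*86400/40075 = 15.9879
coverage/day = strips * swath = 15.9879 * 628.2170 = 10043.8755 km
revisit = 40075 / 10043.8755 = 3.9900 days

3.9900 days


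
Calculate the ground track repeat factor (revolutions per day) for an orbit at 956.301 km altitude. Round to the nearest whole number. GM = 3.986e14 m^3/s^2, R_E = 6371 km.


r = 7.327301e+06 m
T = 2*pi*sqrt(r^3/mu) = 6242.0504 s = 104.0342 min
revs/day = 1440 / 104.0342 = 13.8416
Rounded: 14 revolutions per day

14 revolutions per day


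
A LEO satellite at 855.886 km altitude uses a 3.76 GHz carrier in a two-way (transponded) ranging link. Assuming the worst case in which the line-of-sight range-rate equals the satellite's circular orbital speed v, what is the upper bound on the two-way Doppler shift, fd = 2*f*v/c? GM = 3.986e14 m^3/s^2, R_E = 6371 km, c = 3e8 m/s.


r = 7.226886e+06 m
v = sqrt(mu/r) = 7426.6515 m/s (worst-case radial velocity)
f = 3.76 GHz = 3.76e+09 Hz
fd = 2*f*v/c = 2*3.76e+09*7426.6515/3.0e+08
fd = 186161.3977 Hz

186161.3977 Hz


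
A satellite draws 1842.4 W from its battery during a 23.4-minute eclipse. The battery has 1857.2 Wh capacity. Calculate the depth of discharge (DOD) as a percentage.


E_used = P * t / 60 = 1842.4 * 23.4 / 60 = 718.5360 Wh
DOD = E_used / E_total * 100 = 718.5360 / 1857.2 * 100
DOD = 38.6892 %

38.6892 %


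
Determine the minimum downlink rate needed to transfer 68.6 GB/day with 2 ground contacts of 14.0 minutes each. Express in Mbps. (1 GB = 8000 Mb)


total contact time = 2 * 14.0 * 60 = 1680.0000 s
data = 68.6 GB = 548800.0000 Mb
rate = 548800.0000 / 1680.0000 = 326.6667 Mbps

326.6667 Mbps


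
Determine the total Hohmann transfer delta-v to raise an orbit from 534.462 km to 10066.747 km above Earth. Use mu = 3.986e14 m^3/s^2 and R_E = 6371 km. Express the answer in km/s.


r1 = 6905.4620 km = 6.905462e+06 m
r2 = 16437.7470 km = 1.6437747e+07 m
dv1 = sqrt(mu/r1)*(sqrt(2*r2/(r1+r2)) - 1) = 1418.7682 m/s
dv2 = sqrt(mu/r2)*(1 - sqrt(2*r1/(r1+r2))) = 1136.6077 m/s
total dv = |dv1| + |dv2| = 1418.7682 + 1136.6077 = 2555.3759 m/s = 2.5554 km/s

2.5554 km/s


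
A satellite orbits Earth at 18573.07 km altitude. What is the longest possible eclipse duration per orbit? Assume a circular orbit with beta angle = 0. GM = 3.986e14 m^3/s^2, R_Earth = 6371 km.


r = 24944.0700 km
T = 653.4479 min
Eclipse fraction = arcsin(R_E/r)/pi = arcsin(6371.0000/24944.0700)/pi
= arcsin(0.2554114)/pi = 0.08221091
Eclipse duration = 0.08221091 * 653.4479 = 53.7205 min

53.7205 minutes


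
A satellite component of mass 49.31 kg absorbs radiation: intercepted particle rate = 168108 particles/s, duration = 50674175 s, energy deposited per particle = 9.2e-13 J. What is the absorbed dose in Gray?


Total energy deposited = rate * time * E_per
  = 168108 * 50674175 * 9.2e-13 = 7.8372 J
Dose = E_total / mass = 7.8372 / 49.31
Dose = 0.1589381 Gy

0.1589 Gy
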